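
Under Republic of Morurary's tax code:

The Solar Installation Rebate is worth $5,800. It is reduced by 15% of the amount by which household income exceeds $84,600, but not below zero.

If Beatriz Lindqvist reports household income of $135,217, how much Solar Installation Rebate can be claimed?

$0

Solar Installation Rebate: 15% of the $50,617 excess over $84,600 is $7,592.55 ≥ base, so the credit is $0.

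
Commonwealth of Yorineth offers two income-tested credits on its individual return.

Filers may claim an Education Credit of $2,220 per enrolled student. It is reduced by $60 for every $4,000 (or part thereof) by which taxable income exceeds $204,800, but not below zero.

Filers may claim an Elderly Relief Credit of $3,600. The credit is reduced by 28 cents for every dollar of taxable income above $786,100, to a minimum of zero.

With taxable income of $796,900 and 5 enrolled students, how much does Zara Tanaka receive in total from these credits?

$2,736

Education Credit: base = 5 × $2,220 = $11,100. income exceeds $204,800 by $592,100, which is 149 full-or-partial $4,000 increments; reduction = 149 × $60 = $8,940, leaving $2,160.
Elderly Relief Credit: 28% of the $10,800 excess over $786,100 is $3,024; credit = $3,600 − $3,024 = $576.
Total: $2,160 + $576 = $2,736.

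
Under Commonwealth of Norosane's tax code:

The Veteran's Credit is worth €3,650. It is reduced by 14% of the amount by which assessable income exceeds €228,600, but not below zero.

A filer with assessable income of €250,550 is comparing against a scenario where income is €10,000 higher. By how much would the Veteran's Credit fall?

At €250,550 — 14% of the €21,950 excess over €228,600 is €3,073; credit = €3,650 − €3,073 = €577.
At €260,550 — 14% of the €31,950 excess over €228,600 is €4,473 ≥ base, so the credit is €0.
Lost: €577 − €0 = €577.

€577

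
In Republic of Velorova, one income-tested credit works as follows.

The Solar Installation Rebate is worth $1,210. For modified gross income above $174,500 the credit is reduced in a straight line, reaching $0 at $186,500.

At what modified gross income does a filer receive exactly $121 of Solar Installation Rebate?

$121 is 121/1,210 of the full $1,210, so 1,089/1,210 of the $12,000 range has been used: income = $174,500 + $12,000 × 1,089/1,210 = $185,300.

$185,300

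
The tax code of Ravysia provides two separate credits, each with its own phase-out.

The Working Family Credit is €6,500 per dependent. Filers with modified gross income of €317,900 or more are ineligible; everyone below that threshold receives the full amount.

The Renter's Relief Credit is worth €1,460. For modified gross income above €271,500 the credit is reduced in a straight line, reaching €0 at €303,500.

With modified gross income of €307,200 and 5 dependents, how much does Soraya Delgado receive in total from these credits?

Working Family Credit: base = 5 × €6,500 = €32,500. €307,200 is below the €317,900 cutoff, so the full €32,500 applies.
Renter's Relief Credit: €307,200 is at or above €303,500, so the credit is €0.
Total: €32,500 + €0 = €32,500.

€32,500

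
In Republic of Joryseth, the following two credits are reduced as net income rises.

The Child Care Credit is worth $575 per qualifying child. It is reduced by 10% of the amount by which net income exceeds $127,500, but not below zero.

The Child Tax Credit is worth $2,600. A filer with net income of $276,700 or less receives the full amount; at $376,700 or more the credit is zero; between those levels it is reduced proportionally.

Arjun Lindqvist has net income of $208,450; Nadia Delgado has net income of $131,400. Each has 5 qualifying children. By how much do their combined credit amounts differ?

$2,485

Arjun ($208,450): Child Care Credit: base = 5 × $575 = $2,875. 10% of the $80,950 excess over $127,500 is $8,095 ≥ base, so the credit is $0. Child Tax Credit: $208,450 is at or below the $276,700 threshold, so the full $2,600 applies. total $0 + $2,600 = $2,600
Nadia ($131,400): Child Care Credit: base = 5 × $575 = $2,875. 10% of the $3,900 excess over $127,500 is $390; credit = $2,875 − $390 = $2,485. Child Tax Credit: $131,400 is at or below the $276,700 threshold, so the full $2,600 applies. total $2,485 + $2,600 = $5,085
Difference: |$2,600 − $5,085| = $2,485.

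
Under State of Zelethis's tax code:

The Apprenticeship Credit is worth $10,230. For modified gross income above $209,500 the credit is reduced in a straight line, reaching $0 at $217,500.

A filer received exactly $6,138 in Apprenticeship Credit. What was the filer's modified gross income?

$212,700

$6,138 is 6,138/10,230 of the full $10,230, so 4,092/10,230 of the $8,000 range has been used: income = $209,500 + $8,000 × 4,092/10,230 = $212,700.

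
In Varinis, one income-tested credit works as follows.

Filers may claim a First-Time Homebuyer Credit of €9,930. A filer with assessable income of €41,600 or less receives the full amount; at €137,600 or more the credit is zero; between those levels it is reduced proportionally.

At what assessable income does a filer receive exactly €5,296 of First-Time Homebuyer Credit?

€5,296 is 5,296/9,930 of the full €9,930, so 4,634/9,930 of the €96,000 range has been used: income = €41,600 + €96,000 × 4,634/9,930 = €86,400.

€86,400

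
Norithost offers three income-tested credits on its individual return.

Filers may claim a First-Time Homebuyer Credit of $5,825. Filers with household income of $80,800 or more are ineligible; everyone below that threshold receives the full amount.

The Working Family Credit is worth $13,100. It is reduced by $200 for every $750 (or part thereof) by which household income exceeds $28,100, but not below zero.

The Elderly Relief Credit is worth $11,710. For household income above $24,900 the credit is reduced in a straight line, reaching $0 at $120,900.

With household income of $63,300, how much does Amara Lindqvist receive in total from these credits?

First-Time Homebuyer Credit: $63,300 is below the $80,800 cutoff, so the full $5,825 applies.
Working Family Credit: income exceeds $28,100 by $35,200, which is 47 full-or-partial $750 increments; reduction = 47 × $200 = $9,400, leaving $3,700.
Elderly Relief Credit: $63,300 is $38,400 into a $96,000 phase-out range, leaving 57,600/96,000 of the credit: $11,710 × 57,600/96,000 = $7,026.
Total: $5,825 + $3,700 + $7,026 = $16,551.

$16,551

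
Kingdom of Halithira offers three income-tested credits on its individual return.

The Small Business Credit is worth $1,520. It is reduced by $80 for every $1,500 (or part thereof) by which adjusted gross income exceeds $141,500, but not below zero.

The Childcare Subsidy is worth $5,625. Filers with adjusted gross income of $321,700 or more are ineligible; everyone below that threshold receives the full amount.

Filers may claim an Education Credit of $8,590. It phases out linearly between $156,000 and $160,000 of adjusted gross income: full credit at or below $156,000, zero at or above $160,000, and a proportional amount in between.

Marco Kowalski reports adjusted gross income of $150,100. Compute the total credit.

$15,255

Small Business Credit: income exceeds $141,500 by $8,600, which is 6 full-or-partial $1,500 increments; reduction = 6 × $80 = $480, leaving $1,040.
Childcare Subsidy: $150,100 is below the $321,700 cutoff, so the full $5,625 applies.
Education Credit: $150,100 is at or below the $156,000 threshold, so the full $8,590 applies.
Total: $1,040 + $5,625 + $8,590 = $15,255.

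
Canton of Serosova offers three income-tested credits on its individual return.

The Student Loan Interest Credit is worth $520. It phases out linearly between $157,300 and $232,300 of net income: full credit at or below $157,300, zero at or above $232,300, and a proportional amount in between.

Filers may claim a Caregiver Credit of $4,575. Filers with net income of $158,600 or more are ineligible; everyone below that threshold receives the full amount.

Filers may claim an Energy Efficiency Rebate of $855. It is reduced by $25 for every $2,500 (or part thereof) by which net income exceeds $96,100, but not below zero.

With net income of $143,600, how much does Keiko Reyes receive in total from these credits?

$5,475

Student Loan Interest Credit: $143,600 is at or below the $157,300 threshold, so the full $520 applies.
Caregiver Credit: $143,600 is below the $158,600 cutoff, so the full $4,575 applies.
Energy Efficiency Rebate: income exceeds $96,100 by $47,500, which is 19 full-or-partial $2,500 increments; reduction = 19 × $25 = $475, leaving $380.
Total: $520 + $4,575 + $380 = $5,475.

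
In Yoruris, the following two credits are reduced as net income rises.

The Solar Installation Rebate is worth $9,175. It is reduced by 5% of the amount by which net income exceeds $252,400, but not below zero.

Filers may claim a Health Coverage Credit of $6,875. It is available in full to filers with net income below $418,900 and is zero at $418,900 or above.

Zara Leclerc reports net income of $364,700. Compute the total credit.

$10,435

Solar Installation Rebate: 5% of the $112,300 excess over $252,400 is $5,615; credit = $9,175 − $5,615 = $3,560.
Health Coverage Credit: $364,700 is below the $418,900 cutoff, so the full $6,875 applies.
Total: $3,560 + $6,875 = $10,435.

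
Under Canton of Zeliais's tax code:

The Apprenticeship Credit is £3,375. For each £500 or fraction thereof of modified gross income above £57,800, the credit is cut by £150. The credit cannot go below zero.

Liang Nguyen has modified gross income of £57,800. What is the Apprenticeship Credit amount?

Apprenticeship Credit: £57,800 is at or below the £57,800 threshold, so the full £3,375 applies.

£3,375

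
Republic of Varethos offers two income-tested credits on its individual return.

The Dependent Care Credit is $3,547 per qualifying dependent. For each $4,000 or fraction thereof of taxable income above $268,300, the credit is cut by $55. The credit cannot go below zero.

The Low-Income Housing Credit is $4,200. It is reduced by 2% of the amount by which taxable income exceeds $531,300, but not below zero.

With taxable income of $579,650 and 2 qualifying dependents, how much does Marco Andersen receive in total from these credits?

$6,037

Dependent Care Credit: base = 2 × $3,547 = $7,094. income exceeds $268,300 by $311,350, which is 78 full-or-partial $4,000 increments; reduction = 78 × $55 = $4,290, leaving $2,804.
Low-Income Housing Credit: 2% of the $48,350 excess over $531,300 is $967; credit = $4,200 − $967 = $3,233.
Total: $2,804 + $3,233 = $6,037.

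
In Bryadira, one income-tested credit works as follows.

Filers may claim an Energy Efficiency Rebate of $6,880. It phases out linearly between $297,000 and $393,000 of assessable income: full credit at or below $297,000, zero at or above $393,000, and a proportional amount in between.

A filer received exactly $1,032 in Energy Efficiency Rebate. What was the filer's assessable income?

$1,032 is 1,032/6,880 of the full $6,880, so 5,848/6,880 of the $96,000 range has been used: income = $297,000 + $96,000 × 5,848/6,880 = $378,600.

$378,600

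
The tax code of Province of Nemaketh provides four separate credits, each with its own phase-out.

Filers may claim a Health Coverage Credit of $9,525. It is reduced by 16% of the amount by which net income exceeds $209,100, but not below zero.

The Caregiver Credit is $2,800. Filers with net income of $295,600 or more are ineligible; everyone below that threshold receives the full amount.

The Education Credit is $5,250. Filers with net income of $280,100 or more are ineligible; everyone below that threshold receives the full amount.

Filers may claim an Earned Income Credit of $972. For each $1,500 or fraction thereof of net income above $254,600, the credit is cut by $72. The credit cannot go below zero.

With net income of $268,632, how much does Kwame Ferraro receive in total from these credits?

$8,302

Health Coverage Credit: 16% of the $59,532 excess over $209,100 is $9,525.12 ≥ base, so the credit is $0.
Caregiver Credit: $268,632 is below the $295,600 cutoff, so the full $2,800 applies.
Education Credit: $268,632 is below the $280,100 cutoff, so the full $5,250 applies.
Earned Income Credit: income exceeds $254,600 by $14,032, which is 10 full-or-partial $1,500 increments; reduction = 10 × $72 = $720, leaving $252.
Total: $0 + $2,800 + $5,250 + $252 = $8,302.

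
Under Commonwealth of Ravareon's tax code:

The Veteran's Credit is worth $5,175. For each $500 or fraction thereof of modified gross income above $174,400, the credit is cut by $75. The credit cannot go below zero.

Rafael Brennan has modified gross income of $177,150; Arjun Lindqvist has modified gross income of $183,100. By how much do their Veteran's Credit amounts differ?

$900

Rafael ($177,150): Veteran's Credit: income exceeds $174,400 by $2,750, which is 6 full-or-partial $500 increments; reduction = 6 × $75 = $450, leaving $4,725.
Arjun ($183,100): Veteran's Credit: income exceeds $174,400 by $8,700, which is 18 full-or-partial $500 increments; reduction = 18 × $75 = $1,350, leaving $3,825.
Difference: |$4,725 − $3,825| = $900.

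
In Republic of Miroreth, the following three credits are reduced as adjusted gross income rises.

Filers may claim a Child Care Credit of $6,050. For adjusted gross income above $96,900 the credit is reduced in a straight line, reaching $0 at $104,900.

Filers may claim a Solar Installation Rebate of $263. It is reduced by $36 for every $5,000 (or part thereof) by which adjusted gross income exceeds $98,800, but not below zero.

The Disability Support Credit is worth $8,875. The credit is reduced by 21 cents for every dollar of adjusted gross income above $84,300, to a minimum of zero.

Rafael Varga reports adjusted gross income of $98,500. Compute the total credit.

Child Care Credit: $98,500 is $1,600 into a $8,000 phase-out range, leaving 6,400/8,000 of the credit: $6,050 × 6,400/8,000 = $4,840.
Solar Installation Rebate: $98,500 is at or below the $98,800 threshold, so the full $263 applies.
Disability Support Credit: 21% of the $14,200 excess over $84,300 is $2,982; credit = $8,875 − $2,982 = $5,893.
Total: $4,840 + $263 + $5,893 = $10,996.

$10,996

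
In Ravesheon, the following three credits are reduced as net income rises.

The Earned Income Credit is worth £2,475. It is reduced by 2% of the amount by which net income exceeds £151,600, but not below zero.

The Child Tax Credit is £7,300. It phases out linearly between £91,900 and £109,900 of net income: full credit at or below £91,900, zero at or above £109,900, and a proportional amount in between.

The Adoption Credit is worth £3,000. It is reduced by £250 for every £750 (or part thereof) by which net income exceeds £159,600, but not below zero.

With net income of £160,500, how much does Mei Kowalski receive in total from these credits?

Earned Income Credit: 2% of the £8,900 excess over £151,600 is £178; credit = £2,475 − £178 = £2,297.
Child Tax Credit: £160,500 is at or above £109,900, so the credit is £0.
Adoption Credit: income exceeds £159,600 by £900, which is 2 full-or-partial £750 increments; reduction = 2 × £250 = £500, leaving £2,500.
Total: £2,297 + £0 + £2,500 = £4,797.

£4,797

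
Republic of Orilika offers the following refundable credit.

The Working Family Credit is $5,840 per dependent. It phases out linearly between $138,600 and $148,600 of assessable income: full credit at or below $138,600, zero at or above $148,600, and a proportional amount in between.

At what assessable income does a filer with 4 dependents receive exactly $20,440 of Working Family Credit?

Full credit = 4 × $5,840 = $23,360.
$20,440 is 20,440/23,360 of the full $23,360, so 2,920/23,360 of the $10,000 range has been used: income = $138,600 + $10,000 × 2,920/23,360 = $139,850.

$139,850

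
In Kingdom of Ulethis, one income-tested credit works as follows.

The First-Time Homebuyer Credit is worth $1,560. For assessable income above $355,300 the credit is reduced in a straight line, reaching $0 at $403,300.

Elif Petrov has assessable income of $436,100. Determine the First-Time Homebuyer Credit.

First-Time Homebuyer Credit: $436,100 is at or above $403,300, so the credit is $0.

$0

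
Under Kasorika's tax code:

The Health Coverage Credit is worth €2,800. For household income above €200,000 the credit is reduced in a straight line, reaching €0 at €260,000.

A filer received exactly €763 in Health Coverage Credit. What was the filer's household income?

€763 is 763/2,800 of the full €2,800, so 2,037/2,800 of the €60,000 range has been used: income = €200,000 + €60,000 × 2,037/2,800 = €243,650.

€243,650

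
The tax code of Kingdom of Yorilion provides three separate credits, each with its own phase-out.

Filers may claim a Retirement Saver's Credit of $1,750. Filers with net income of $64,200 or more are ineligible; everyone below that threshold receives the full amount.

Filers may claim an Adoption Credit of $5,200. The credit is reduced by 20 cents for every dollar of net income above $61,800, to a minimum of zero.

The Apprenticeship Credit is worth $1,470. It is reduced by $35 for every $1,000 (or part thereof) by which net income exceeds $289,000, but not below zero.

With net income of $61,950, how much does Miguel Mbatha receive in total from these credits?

Retirement Saver's Credit: $61,950 is below the $64,200 cutoff, so the full $1,750 applies.
Adoption Credit: 20% of the $150 excess over $61,800 is $30; credit = $5,200 − $30 = $5,170.
Apprenticeship Credit: $61,950 is at or below the $289,000 threshold, so the full $1,470 applies.
Total: $1,750 + $5,170 + $1,470 = $8,390.

$8,390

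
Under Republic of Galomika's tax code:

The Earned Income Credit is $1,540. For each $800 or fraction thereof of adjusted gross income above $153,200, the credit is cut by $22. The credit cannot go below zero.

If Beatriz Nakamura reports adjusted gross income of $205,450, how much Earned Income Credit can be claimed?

Earned Income Credit: income exceeds $153,200 by $52,250, which is 66 full-or-partial $800 increments; reduction = 66 × $22 = $1,452, leaving $88.

$88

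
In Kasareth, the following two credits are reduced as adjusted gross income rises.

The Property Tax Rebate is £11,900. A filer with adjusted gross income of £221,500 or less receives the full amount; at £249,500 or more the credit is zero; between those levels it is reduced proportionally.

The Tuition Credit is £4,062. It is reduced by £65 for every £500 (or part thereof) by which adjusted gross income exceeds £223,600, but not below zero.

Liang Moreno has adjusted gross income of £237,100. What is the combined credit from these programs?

£7,577

Property Tax Rebate: £237,100 is £15,600 into a £28,000 phase-out range, leaving 12,400/28,000 of the credit: £11,900 × 12,400/28,000 = £5,270.
Tuition Credit: income exceeds £223,600 by £13,500, which is 27 full-or-partial £500 increments; reduction = 27 × £65 = £1,755, leaving £2,307.
Total: £5,270 + £2,307 = £7,577.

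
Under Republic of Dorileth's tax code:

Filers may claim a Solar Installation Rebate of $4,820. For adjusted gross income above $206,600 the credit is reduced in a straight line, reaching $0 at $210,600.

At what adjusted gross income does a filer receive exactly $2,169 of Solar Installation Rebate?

$2,169 is 2,169/4,820 of the full $4,820, so 2,651/4,820 of the $4,000 range has been used: income = $206,600 + $4,000 × 2,651/4,820 = $208,800.

$208,800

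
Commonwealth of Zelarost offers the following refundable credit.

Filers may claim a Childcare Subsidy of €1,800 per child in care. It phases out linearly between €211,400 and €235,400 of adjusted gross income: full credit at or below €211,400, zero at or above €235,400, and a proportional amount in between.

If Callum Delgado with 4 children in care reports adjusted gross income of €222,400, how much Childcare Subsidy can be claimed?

Childcare Subsidy: base = 4 × €1,800 = €7,200. €222,400 is €11,000 into a €24,000 phase-out range, leaving 13,000/24,000 of the credit: €7,200 × 13,000/24,000 = €3,900.

€3,900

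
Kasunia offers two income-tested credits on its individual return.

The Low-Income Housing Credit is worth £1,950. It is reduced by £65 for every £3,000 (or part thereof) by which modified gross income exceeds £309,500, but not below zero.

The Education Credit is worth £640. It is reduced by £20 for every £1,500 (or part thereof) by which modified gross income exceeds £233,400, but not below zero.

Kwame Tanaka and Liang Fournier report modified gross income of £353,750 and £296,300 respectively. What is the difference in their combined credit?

Kwame (£353,750): Low-Income Housing Credit: income exceeds £309,500 by £44,250, which is 15 full-or-partial £3,000 increments; reduction = 15 × £65 = £975, leaving £975. Education Credit: income exceeds £233,400 by £120,350 → 81 increments × £20 = £1,620 ≥ base, so the credit is £0. total £975 + £0 = £975
Liang (£296,300): Low-Income Housing Credit: £296,300 is at or below the £309,500 threshold, so the full £1,950 applies. Education Credit: income exceeds £233,400 by £62,900 → 42 increments × £20 = £840 ≥ base, so the credit is £0. total £1,950 + £0 = £1,950
Difference: |£975 − £1,950| = £975.

£975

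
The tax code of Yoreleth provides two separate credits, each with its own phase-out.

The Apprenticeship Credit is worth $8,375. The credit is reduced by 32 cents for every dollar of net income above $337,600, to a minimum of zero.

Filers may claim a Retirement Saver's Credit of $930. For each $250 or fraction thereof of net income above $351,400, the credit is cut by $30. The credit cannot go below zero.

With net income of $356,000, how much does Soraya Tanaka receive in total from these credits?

$2,847

Apprenticeship Credit: 32% of the $18,400 excess over $337,600 is $5,888; credit = $8,375 − $5,888 = $2,487.
Retirement Saver's Credit: income exceeds $351,400 by $4,600, which is 19 full-or-partial $250 increments; reduction = 19 × $30 = $570, leaving $360.
Total: $2,487 + $360 = $2,847.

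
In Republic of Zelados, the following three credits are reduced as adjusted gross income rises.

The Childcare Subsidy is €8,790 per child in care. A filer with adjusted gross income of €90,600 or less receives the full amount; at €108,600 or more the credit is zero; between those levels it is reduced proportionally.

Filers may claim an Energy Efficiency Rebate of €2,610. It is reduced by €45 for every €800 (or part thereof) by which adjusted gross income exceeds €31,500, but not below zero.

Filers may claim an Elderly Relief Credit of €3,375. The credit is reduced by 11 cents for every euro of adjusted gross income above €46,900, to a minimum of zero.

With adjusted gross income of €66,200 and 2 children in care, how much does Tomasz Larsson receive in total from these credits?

Childcare Subsidy: base = 2 × €8,790 = €17,580. €66,200 is at or below the €90,600 threshold, so the full €17,580 applies.
Energy Efficiency Rebate: income exceeds €31,500 by €34,700, which is 44 full-or-partial €800 increments; reduction = 44 × €45 = €1,980, leaving €630.
Elderly Relief Credit: 11% of the €19,300 excess over €46,900 is €2,123; credit = €3,375 − €2,123 = €1,252.
Total: €17,580 + €630 + €1,252 = €19,462.

€19,462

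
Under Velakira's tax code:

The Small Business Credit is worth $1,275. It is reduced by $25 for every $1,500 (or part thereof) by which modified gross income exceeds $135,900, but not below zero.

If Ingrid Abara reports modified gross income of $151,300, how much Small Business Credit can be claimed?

Small Business Credit: income exceeds $135,900 by $15,400, which is 11 full-or-partial $1,500 increments; reduction = 11 × $25 = $275, leaving $1,000.

$1,000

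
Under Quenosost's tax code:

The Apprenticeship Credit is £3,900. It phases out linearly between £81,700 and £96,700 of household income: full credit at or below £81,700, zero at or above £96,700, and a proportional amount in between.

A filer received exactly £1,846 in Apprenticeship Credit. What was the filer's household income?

£89,600

£1,846 is 1,846/3,900 of the full £3,900, so 2,054/3,900 of the £15,000 range has been used: income = £81,700 + £15,000 × 2,054/3,900 = £89,600.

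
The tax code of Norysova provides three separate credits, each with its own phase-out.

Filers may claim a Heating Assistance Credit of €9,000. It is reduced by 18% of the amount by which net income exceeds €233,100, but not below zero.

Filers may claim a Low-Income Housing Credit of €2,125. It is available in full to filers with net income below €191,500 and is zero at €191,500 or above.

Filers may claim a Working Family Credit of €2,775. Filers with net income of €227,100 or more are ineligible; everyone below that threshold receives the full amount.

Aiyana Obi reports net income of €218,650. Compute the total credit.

€11,775

Heating Assistance Credit: €218,650 is at or below the €233,100 threshold, so the full €9,000 applies.
Low-Income Housing Credit: €218,650 meets or exceeds the €191,500 cutoff, so the credit is €0.
Working Family Credit: €218,650 is below the €227,100 cutoff, so the full €2,775 applies.
Total: €9,000 + €0 + €2,775 = €11,775.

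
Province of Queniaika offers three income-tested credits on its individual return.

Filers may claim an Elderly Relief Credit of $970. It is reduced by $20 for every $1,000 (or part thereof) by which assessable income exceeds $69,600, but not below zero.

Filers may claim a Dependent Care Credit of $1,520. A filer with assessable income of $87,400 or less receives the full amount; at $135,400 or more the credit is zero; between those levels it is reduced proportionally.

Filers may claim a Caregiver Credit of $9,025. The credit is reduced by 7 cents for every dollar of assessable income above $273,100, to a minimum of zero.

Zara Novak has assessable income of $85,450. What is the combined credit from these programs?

Elderly Relief Credit: income exceeds $69,600 by $15,850, which is 16 full-or-partial $1,000 increments; reduction = 16 × $20 = $320, leaving $650.
Dependent Care Credit: $85,450 is at or below the $87,400 threshold, so the full $1,520 applies.
Caregiver Credit: $85,450 is at or below the $273,100 threshold, so the full $9,025 applies.
Total: $650 + $1,520 + $9,025 = $11,195.

$11,195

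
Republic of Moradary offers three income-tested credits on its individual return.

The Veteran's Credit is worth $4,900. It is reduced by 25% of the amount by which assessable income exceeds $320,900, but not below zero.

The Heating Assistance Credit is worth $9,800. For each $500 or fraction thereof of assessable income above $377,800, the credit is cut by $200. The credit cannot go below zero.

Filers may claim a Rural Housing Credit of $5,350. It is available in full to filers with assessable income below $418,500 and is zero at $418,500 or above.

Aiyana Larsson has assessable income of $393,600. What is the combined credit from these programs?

Veteran's Credit: 25% of the $72,700 excess over $320,900 is $18,175 ≥ base, so the credit is $0.
Heating Assistance Credit: income exceeds $377,800 by $15,800, which is 32 full-or-partial $500 increments; reduction = 32 × $200 = $6,400, leaving $3,400.
Rural Housing Credit: $393,600 is below the $418,500 cutoff, so the full $5,350 applies.
Total: $0 + $3,400 + $5,350 = $8,750.

$8,750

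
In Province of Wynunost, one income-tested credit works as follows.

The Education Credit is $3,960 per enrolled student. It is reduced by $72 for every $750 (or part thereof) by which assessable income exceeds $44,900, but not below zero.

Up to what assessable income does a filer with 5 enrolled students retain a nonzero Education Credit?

$250,400

Full credit = 5 × $3,960 = $19,800.
After 274 increments the reduction is 274 × $72 = $19,728, leaving $72; one more increment wipes it out. Increment 274 ends at excess 274 × $750 = $205,500, so the highest qualifying income is $44,900 + $205,500 = $250,400.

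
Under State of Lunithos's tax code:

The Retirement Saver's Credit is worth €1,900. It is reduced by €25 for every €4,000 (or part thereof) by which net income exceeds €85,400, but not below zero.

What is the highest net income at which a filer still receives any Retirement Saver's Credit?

After 75 increments the reduction is 75 × €25 = €1,875, leaving €25; one more increment wipes it out. Increment 75 ends at excess 75 × €4,000 = €300,000, so the highest qualifying income is €85,400 + €300,000 = €385,400.

€385,400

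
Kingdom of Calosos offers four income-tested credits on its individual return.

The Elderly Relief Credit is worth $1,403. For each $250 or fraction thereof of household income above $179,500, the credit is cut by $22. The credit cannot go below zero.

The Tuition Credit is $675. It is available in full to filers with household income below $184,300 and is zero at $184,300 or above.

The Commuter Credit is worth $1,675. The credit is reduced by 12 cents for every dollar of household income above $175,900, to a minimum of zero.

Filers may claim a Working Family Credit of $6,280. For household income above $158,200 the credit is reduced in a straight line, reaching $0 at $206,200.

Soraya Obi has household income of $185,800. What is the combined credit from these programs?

$3,987

Elderly Relief Credit: income exceeds $179,500 by $6,300, which is 26 full-or-partial $250 increments; reduction = 26 × $22 = $572, leaving $831.
Tuition Credit: $185,800 meets or exceeds the $184,300 cutoff, so the credit is $0.
Commuter Credit: 12% of the $9,900 excess over $175,900 is $1,188; credit = $1,675 − $1,188 = $487.
Working Family Credit: $185,800 is $27,600 into a $48,000 phase-out range, leaving 20,400/48,000 of the credit: $6,280 × 20,400/48,000 = $2,669.
Total: $831 + $0 + $487 + $2,669 = $3,987.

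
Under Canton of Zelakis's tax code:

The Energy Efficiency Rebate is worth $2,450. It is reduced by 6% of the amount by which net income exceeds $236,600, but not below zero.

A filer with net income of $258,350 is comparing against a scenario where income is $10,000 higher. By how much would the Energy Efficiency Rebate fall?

At $258,350 — 6% of the $21,750 excess over $236,600 is $1,305; credit = $2,450 − $1,305 = $1,145.
At $268,350 — 6% of the $31,750 excess over $236,600 is $1,905; credit = $2,450 − $1,905 = $545.
Lost: $1,145 − $545 = $600.

$600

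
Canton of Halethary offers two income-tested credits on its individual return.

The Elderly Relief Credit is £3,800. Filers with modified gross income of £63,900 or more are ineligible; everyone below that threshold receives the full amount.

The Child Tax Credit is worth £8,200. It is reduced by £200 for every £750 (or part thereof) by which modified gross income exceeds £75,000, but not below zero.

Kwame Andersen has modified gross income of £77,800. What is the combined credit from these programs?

Elderly Relief Credit: £77,800 meets or exceeds the £63,900 cutoff, so the credit is £0.
Child Tax Credit: income exceeds £75,000 by £2,800, which is 4 full-or-partial £750 increments; reduction = 4 × £200 = £800, leaving £7,400.
Total: £0 + £7,400 = £7,400.

£7,400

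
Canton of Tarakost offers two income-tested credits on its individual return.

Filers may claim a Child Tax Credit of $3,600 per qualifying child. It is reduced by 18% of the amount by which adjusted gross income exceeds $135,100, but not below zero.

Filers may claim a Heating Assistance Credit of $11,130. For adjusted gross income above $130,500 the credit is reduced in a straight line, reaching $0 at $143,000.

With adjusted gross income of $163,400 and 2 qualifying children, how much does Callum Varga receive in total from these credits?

$2,106

Child Tax Credit: base = 2 × $3,600 = $7,200. 18% of the $28,300 excess over $135,100 is $5,094; credit = $7,200 − $5,094 = $2,106.
Heating Assistance Credit: $163,400 is at or above $143,000, so the credit is $0.
Total: $2,106 + $0 = $2,106.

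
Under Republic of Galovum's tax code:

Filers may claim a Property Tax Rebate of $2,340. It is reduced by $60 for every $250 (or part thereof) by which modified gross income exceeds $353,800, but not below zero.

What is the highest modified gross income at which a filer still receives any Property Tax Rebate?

After 38 increments the reduction is 38 × $60 = $2,280, leaving $60; one more increment wipes it out. Increment 38 ends at excess 38 × $250 = $9,500, so the highest qualifying income is $353,800 + $9,500 = $363,300.

$363,300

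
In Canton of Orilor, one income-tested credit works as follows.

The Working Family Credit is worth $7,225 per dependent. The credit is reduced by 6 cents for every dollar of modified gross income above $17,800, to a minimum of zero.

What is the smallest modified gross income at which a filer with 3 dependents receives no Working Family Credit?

$379,050

Full credit = 3 × $7,225 = $21,675.
The credit falls by 6% of each dollar above $17,800, so it reaches zero when the excess is $21,675 / 6% = $361,250: income = $17,800 + $361,250 = $379,050.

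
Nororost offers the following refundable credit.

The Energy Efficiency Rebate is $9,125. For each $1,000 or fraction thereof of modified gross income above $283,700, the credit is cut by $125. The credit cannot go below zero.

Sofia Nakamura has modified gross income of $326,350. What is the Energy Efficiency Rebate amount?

Energy Efficiency Rebate: income exceeds $283,700 by $42,650, which is 43 full-or-partial $1,000 increments; reduction = 43 × $125 = $5,375, leaving $3,750.

$3,750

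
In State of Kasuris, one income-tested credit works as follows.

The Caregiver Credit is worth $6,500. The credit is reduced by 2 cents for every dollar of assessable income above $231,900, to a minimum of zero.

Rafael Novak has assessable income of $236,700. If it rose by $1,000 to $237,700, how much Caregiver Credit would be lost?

At $236,700 — 2% of the $4,800 excess over $231,900 is $96; credit = $6,500 − $96 = $6,404.
At $237,700 — 2% of the $5,800 excess over $231,900 is $116; credit = $6,500 − $116 = $6,384.
Lost: $6,404 − $6,384 = $20.

$20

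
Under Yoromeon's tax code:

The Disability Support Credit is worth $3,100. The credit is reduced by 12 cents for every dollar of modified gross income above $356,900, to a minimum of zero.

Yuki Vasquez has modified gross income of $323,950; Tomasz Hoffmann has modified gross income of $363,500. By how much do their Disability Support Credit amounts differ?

Yuki ($323,950): Disability Support Credit: $323,950 is at or below the $356,900 threshold, so the full $3,100 applies.
Tomasz ($363,500): Disability Support Credit: 12% of the $6,600 excess over $356,900 is $792; credit = $3,100 − $792 = $2,308.
Difference: |$3,100 − $2,308| = $792.

$792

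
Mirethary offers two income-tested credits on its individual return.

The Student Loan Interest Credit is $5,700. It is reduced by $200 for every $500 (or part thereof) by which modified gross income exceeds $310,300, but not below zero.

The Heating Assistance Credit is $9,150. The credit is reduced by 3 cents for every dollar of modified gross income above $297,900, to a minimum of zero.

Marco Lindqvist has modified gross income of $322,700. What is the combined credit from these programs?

$9,106

Student Loan Interest Credit: income exceeds $310,300 by $12,400, which is 25 full-or-partial $500 increments; reduction = 25 × $200 = $5,000, leaving $700.
Heating Assistance Credit: 3% of the $24,800 excess over $297,900 is $744; credit = $9,150 − $744 = $8,406.
Total: $700 + $8,406 = $9,106.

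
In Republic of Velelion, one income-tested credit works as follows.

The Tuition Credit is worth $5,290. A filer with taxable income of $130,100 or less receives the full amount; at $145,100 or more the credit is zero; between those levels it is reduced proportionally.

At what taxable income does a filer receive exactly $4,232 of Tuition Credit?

$133,100

$4,232 is 4,232/5,290 of the full $5,290, so 1,058/5,290 of the $15,000 range has been used: income = $130,100 + $15,000 × 1,058/5,290 = $133,100.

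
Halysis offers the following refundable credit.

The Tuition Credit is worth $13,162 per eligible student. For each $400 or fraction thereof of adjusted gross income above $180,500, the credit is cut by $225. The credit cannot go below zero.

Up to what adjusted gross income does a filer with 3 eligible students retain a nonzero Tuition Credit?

$250,500

Full credit = 3 × $13,162 = $39,486.
After 175 increments the reduction is 175 × $225 = $39,375, leaving $111; one more increment wipes it out. Increment 175 ends at excess 175 × $400 = $70,000, so the highest qualifying income is $180,500 + $70,000 = $250,500.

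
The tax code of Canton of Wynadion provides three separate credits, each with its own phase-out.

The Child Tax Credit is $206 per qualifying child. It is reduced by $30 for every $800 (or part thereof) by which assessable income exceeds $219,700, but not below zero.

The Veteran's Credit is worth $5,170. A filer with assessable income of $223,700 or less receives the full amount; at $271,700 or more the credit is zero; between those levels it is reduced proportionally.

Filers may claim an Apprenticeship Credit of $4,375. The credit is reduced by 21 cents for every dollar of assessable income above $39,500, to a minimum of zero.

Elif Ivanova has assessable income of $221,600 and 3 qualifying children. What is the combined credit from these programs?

Child Tax Credit: base = 3 × $206 = $618. income exceeds $219,700 by $1,900, which is 3 full-or-partial $800 increments; reduction = 3 × $30 = $90, leaving $528.
Veteran's Credit: $221,600 is at or below the $223,700 threshold, so the full $5,170 applies.
Apprenticeship Credit: 21% of the $182,100 excess over $39,500 is $38,241 ≥ base, so the credit is $0.
Total: $528 + $5,170 + $0 = $5,698.

$5,698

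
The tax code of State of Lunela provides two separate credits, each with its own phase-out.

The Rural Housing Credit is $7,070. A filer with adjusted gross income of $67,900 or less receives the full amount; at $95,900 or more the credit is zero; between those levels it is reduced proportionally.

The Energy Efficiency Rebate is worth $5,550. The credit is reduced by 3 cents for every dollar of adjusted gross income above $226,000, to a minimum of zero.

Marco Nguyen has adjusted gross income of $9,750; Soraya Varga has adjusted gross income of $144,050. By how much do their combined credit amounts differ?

Marco ($9,750): Rural Housing Credit: $9,750 is at or below the $67,900 threshold, so the full $7,070 applies. Energy Efficiency Rebate: $9,750 is at or below the $226,000 threshold, so the full $5,550 applies. total $7,070 + $5,550 = $12,620
Soraya ($144,050): Rural Housing Credit: $144,050 is at or above $95,900, so the credit is $0. Energy Efficiency Rebate: $144,050 is at or below the $226,000 threshold, so the full $5,550 applies. total $0 + $5,550 = $5,550
Difference: |$12,620 − $5,550| = $7,070.

$7,070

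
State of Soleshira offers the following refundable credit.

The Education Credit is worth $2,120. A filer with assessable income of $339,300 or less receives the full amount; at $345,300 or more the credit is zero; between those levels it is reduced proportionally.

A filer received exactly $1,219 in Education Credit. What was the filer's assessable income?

$341,850

$1,219 is 1,219/2,120 of the full $2,120, so 901/2,120 of the $6,000 range has been used: income = $339,300 + $6,000 × 901/2,120 = $341,850.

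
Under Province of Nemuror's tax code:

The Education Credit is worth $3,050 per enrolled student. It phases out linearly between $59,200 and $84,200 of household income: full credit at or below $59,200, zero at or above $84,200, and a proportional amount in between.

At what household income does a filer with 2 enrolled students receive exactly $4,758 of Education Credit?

$64,700

Full credit = 2 × $3,050 = $6,100.
$4,758 is 4,758/6,100 of the full $6,100, so 1,342/6,100 of the $25,000 range has been used: income = $59,200 + $25,000 × 1,342/6,100 = $64,700.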